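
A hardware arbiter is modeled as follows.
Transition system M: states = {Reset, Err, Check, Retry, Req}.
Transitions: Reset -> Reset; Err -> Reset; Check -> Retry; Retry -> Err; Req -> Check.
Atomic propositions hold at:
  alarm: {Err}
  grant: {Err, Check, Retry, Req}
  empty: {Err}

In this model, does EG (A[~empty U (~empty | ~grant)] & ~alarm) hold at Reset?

Sat(~empty) = {Reset, Check, Retry, Req}
Sat(~grant) = {Reset}
Sat(~empty | ~grant) = {Reset, Check, Retry, Req}
A[~empty U (~empty | ~grant)]: least fixpoint, start Z0 = Sat((~empty | ~grant)) = {Reset, Check, Retry, Req}, add states in Sat(~empty) with every successor in Z. Already a fixed point.
Sat(A[~empty U (~empty | ~grant)]) = {Reset, Check, Retry, Req}
Sat(~alarm) = {Reset, Check, Retry, Req}
Sat(A[~empty U (~empty | ~grant)] & ~alarm) = {Reset, Check, Retry, Req}
EG (A[~empty U (~empty | ~grant)] & ~alarm): greatest fixpoint, start Z0 = {Reset, Check, Retry, Req}, keep only states in Sat with some successor in Z. Z1 = {Reset, Check, Req}; Z2 = {Reset, Req}; Z3 = {Reset}; fixed.
Sat(EG (A[~empty U (~empty | ~grant)] & ~alarm)) = {Reset}
Reset ∈ Sat(EG (A[~empty U (~empty | ~grant)] & ~alarm)) = {Reset}, so the formula holds at Reset.

Yes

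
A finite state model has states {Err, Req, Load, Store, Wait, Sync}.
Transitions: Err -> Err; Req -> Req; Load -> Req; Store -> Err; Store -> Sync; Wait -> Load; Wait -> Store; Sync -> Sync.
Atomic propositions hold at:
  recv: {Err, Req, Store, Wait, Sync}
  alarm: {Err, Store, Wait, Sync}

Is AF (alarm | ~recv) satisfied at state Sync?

Yes

Sat(~recv) = {Load}
Sat(alarm | ~recv) = {Err, Load, Store, Wait, Sync}
AF (alarm | ~recv): least fixpoint, start Z0 = {Err, Load, Store, Wait, Sync}, add states with every successor in Z. Already a fixed point.
Sat(AF (alarm | ~recv)) = {Err, Load, Store, Wait, Sync}
Sync ∈ Sat(AF (alarm | ~recv)) = {Err, Load, Store, Wait, Sync}, so the formula holds at Sync.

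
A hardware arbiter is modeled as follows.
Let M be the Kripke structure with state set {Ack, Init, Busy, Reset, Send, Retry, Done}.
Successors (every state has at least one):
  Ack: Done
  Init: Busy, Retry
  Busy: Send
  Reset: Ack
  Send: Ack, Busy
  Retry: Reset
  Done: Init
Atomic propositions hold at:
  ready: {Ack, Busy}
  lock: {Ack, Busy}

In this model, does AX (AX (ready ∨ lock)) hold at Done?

No

Sat(ready ∨ lock) = {Ack, Busy}
Sat(AX (ready ∨ lock)) = {s : every successor in {Ack, Busy}} = {Reset, Send}
Sat(AX (AX (ready ∨ lock))) = {s : every successor in {Reset, Send}} = {Busy, Retry}
Done ∉ Sat(AX (AX (ready ∨ lock))) = {Busy, Retry}, so the formula does not hold at Done.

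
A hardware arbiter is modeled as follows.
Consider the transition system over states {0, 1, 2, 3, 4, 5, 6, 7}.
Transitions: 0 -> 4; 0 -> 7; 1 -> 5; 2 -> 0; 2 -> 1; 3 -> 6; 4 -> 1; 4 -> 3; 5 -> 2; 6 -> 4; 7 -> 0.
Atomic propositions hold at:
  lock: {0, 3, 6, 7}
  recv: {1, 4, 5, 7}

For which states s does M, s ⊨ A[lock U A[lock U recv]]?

{0, 1, 3, 4, 5, 6, 7}

A[lock U recv]: least fixpoint, start Z0 = Sat(recv) = {1, 4, 5, 7}, add states in Sat(lock) with every successor in Z. Z1 = {0, 1, 4, 5, 6, 7}; Z2 = {0, 1, 3, 4, 5, 6, 7}; fixed.
Sat(A[lock U recv]) = {0, 1, 3, 4, 5, 6, 7}
A[lock U A[lock U recv]]: least fixpoint, start Z0 = Sat(A[lock U recv]) = {0, 1, 3, 4, 5, 6, 7}, add states in Sat(lock) with every successor in Z. Already a fixed point.
Sat(A[lock U A[lock U recv]]) = {0, 1, 3, 4, 5, 6, 7}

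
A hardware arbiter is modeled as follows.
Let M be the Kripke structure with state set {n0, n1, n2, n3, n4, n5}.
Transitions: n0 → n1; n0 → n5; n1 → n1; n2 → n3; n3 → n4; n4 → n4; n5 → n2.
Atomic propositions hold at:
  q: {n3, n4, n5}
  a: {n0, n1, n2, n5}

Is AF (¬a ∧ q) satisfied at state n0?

No

Sat(¬a) = {n3, n4}
Sat(¬a ∧ q) = {n3, n4}
AF (¬a ∧ q): least fixpoint, start Z0 = {n3, n4}, add states with every successor in Z. Z1 = {n2, n3, n4}; Z2 = {n2, n3, n4, n5}; fixed.
Sat(AF (¬a ∧ q)) = {n2, n3, n4, n5}
n0 ∉ Sat(AF (¬a ∧ q)) = {n2, n3, n4, n5}, so the formula does not hold at n0.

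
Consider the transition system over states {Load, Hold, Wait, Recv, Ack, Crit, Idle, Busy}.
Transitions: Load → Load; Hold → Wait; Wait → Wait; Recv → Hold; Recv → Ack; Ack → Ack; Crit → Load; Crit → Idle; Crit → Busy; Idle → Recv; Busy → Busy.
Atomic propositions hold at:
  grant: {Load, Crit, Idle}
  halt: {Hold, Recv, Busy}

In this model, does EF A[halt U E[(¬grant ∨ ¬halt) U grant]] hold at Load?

Sat(¬grant) = {Hold, Wait, Recv, Ack, Busy}
Sat(¬halt) = {Load, Wait, Ack, Crit, Idle}
Sat(¬grant ∨ ¬halt) = {Load, Hold, Wait, Recv, Ack, Crit, Idle, Busy}
E[(¬grant ∨ ¬halt) U grant]: least fixpoint, start Z0 = Sat(grant) = {Load, Crit, Idle}, add states in Sat(¬grant ∨ ¬halt) with some successor in Z. Already a fixed point.
Sat(E[(¬grant ∨ ¬halt) U grant]) = {Load, Crit, Idle}
A[halt U E[(¬grant ∨ ¬halt) U grant]]: least fixpoint, start Z0 = Sat(E[(¬grant ∨ ¬halt) U grant]) = {Load, Crit, Idle}, add states in Sat(halt) with every successor in Z. Already a fixed point.
Sat(A[halt U E[(¬grant ∨ ¬halt) U grant]]) = {Load, Crit, Idle}
EF A[halt U E[(¬grant ∨ ¬halt) U grant]]: least fixpoint, start Z0 = {Load, Crit, Idle}, add states with some successor in Z. Already a fixed point.
Sat(EF A[halt U E[(¬grant ∨ ¬halt) U grant]]) = {Load, Crit, Idle}
Load ∈ Sat(EF A[halt U E[(¬grant ∨ ¬halt) U grant]]) = {Load, Crit, Idle}, so the formula holds at Load.

Yes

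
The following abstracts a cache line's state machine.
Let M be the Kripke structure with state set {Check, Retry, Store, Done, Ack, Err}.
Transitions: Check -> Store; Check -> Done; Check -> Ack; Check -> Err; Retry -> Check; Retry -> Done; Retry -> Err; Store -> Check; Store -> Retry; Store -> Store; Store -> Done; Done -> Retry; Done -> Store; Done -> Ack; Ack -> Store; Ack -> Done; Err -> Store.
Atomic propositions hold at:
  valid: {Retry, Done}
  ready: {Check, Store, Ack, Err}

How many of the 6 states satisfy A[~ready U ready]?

Sat(~ready) = {Retry, Done}
A[~ready U ready]: least fixpoint, start Z0 = Sat(ready) = {Check, Store, Ack, Err}, add states in Sat(~ready) with every successor in Z. Already a fixed point.
Sat(A[~ready U ready]) = {Check, Store, Ack, Err}
|Sat(A[~ready U ready])| = |{Check, Store, Ack, Err}| = 4.

4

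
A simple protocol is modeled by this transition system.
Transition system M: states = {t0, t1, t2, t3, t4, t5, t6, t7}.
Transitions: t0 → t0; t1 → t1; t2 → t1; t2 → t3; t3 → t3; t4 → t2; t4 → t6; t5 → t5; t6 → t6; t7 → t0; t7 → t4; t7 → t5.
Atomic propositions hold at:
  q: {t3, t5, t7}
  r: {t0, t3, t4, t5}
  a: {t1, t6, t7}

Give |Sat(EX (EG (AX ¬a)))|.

5

Sat(¬a) = {t0, t2, t3, t4, t5}
Sat(AX ¬a) = {s : every successor in {t0, t2, t3, t4, t5}} = {t0, t3, t5, t7}
EG (AX ¬a): greatest fixpoint, start Z0 = {t0, t3, t5, t7}, keep only states in Sat with some successor in Z. Already a fixed point.
Sat(EG (AX ¬a)) = {t0, t3, t5, t7}
Sat(EX (EG (AX ¬a))) = {s : some successor in {t0, t3, t5, t7}} = {t0, t2, t3, t5, t7}
|Sat(EX (EG (AX ¬a)))| = |{t0, t2, t3, t5, t7}| = 5.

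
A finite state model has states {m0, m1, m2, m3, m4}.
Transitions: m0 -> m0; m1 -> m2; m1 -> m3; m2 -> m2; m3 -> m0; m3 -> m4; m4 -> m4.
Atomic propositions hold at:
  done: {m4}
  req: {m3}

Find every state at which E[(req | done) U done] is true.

Sat(req | done) = {m3, m4}
E[(req | done) U done]: least fixpoint, start Z0 = Sat(done) = {m4}, add states in Sat(req | done) with some successor in Z. Z1 = {m3, m4}; fixed.
Sat(E[(req | done) U done]) = {m3, m4}

{m3, m4}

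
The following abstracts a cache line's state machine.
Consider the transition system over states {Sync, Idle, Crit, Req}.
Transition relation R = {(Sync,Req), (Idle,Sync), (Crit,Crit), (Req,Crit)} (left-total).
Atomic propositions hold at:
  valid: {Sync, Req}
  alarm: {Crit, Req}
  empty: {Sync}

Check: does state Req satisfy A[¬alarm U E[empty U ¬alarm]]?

Sat(¬alarm) = {Sync, Idle}
E[empty U ¬alarm]: least fixpoint, start Z0 = Sat(¬alarm) = {Sync, Idle}, add states in Sat(empty) with some successor in Z. Already a fixed point.
Sat(E[empty U ¬alarm]) = {Sync, Idle}
A[¬alarm U E[empty U ¬alarm]]: least fixpoint, start Z0 = Sat(E[empty U ¬alarm]) = {Sync, Idle}, add states in Sat(¬alarm) with every successor in Z. Already a fixed point.
Sat(A[¬alarm U E[empty U ¬alarm]]) = {Sync, Idle}
Req ∉ Sat(A[¬alarm U E[empty U ¬alarm]]) = {Sync, Idle}, so the formula does not hold at Req.

No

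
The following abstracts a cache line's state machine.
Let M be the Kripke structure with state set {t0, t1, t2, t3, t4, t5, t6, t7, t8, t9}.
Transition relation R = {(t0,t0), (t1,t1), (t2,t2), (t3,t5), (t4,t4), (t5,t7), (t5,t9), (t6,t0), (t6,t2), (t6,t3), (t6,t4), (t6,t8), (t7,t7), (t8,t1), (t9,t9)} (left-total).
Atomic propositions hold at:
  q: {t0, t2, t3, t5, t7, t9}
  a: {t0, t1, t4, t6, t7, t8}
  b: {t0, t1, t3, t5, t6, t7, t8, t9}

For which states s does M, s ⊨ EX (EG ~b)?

{t2, t4, t6}

Sat(~b) = {t2, t4}
EG ~b: greatest fixpoint, start Z0 = {t2, t4}, keep only states in Sat with some successor in Z. Already a fixed point.
Sat(EG ~b) = {t2, t4}
Sat(EX (EG ~b)) = {s : some successor in {t2, t4}} = {t2, t4, t6}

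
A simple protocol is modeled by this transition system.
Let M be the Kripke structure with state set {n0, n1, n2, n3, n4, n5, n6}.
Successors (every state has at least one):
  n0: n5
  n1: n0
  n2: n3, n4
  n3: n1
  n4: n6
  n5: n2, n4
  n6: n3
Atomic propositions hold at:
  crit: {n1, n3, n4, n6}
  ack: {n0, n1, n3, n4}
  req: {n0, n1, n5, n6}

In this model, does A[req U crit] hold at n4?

A[req U crit]: least fixpoint, start Z0 = Sat(crit) = {n1, n3, n4, n6}, add states in Sat(req) with every successor in Z. Already a fixed point.
Sat(A[req U crit]) = {n1, n3, n4, n6}
n4 ∈ Sat(A[req U crit]) = {n1, n3, n4, n6}, so the formula holds at n4.

Yes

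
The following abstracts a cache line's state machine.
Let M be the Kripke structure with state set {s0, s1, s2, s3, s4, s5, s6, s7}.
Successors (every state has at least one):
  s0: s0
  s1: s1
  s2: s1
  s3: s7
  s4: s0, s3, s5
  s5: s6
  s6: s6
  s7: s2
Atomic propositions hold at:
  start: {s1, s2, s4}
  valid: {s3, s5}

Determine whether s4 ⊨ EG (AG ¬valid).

No

Sat(¬valid) = {s0, s1, s2, s4, s6, s7}
AG ¬valid: greatest fixpoint, start Z0 = {s0, s1, s2, s4, s6, s7}, keep only states in Sat with every successor in Z. Z1 = {s0, s1, s2, s6, s7}; fixed.
Sat(AG ¬valid) = {s0, s1, s2, s6, s7}
EG (AG ¬valid): greatest fixpoint, start Z0 = {s0, s1, s2, s6, s7}, keep only states in Sat with some successor in Z. Already a fixed point.
Sat(EG (AG ¬valid)) = {s0, s1, s2, s6, s7}
s4 ∉ Sat(EG (AG ¬valid)) = {s0, s1, s2, s6, s7}, so the formula does not hold at s4.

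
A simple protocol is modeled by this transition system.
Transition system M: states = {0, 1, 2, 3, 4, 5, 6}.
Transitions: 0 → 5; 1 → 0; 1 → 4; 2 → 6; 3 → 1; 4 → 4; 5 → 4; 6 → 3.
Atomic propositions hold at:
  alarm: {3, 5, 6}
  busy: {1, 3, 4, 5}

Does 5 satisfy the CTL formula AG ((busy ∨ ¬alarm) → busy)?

Sat(¬alarm) = {0, 1, 2, 4}
Sat(busy ∨ ¬alarm) = {0, 1, 2, 3, 4, 5}
Sat((busy ∨ ¬alarm) → busy) = {1, 3, 4, 5, 6}
AG ((busy ∨ ¬alarm) → busy): greatest fixpoint, start Z0 = {1, 3, 4, 5, 6}, keep only states in Sat with every successor in Z. Z1 = {3, 4, 5, 6}; Z2 = {4, 5, 6}; Z3 = {4, 5}; fixed.
Sat(AG ((busy ∨ ¬alarm) → busy)) = {4, 5}
5 ∈ Sat(AG ((busy ∨ ¬alarm) → busy)) = {4, 5}, so the formula holds at 5.

Yes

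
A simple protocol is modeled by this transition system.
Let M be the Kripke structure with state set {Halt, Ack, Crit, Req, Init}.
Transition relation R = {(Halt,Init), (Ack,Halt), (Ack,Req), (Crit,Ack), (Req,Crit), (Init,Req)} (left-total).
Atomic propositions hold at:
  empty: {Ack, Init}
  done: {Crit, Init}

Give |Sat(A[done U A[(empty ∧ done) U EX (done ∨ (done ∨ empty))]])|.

Sat(empty ∧ done) = {Init}
Sat(done ∨ empty) = {Ack, Crit, Init}
Sat(done ∨ (done ∨ empty)) = {Ack, Crit, Init}
Sat(EX (done ∨ (done ∨ empty))) = {s : some successor in {Ack, Crit, Init}} = {Halt, Crit, Req}
A[(empty ∧ done) U EX (done ∨ (done ∨ empty))]: least fixpoint, start Z0 = Sat(EX (done ∨ (done ∨ empty))) = {Halt, Crit, Req}, add states in Sat(empty ∧ done) with every successor in Z. Z1 = {Halt, Crit, Req, Init}; fixed.
Sat(A[(empty ∧ done) U EX (done ∨ (done ∨ empty))]) = {Halt, Crit, Req, Init}
A[done U A[(empty ∧ done) U EX (done ∨ (done ∨ empty))]]: least fixpoint, start Z0 = Sat(A[(empty ∧ done) U EX (done ∨ (done ∨ empty))]) = {Halt, Crit, Req, Init}, add states in Sat(done) with every successor in Z. Already a fixed point.
Sat(A[done U A[(empty ∧ done) U EX (done ∨ (done ∨ empty))]]) = {Halt, Crit, Req, Init}
|Sat(A[done U A[(empty ∧ done) U EX (done ∨ (done ∨ empty))]])| = |{Halt, Crit, Req, Init}| = 4.

4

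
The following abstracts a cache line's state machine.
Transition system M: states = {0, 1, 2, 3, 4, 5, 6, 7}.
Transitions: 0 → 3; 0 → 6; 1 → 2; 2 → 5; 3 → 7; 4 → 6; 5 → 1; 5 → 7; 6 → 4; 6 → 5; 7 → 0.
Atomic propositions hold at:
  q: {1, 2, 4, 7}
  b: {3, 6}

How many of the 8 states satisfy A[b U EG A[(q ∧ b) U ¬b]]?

3

Sat(q ∧ b) = ∅
Sat(¬b) = {0, 1, 2, 4, 5, 7}
A[(q ∧ b) U ¬b]: least fixpoint, start Z0 = Sat(¬b) = {0, 1, 2, 4, 5, 7}, add states in Sat(q ∧ b) with every successor in Z. Already a fixed point.
Sat(A[(q ∧ b) U ¬b]) = {0, 1, 2, 4, 5, 7}
EG A[(q ∧ b) U ¬b]: greatest fixpoint, start Z0 = {0, 1, 2, 4, 5, 7}, keep only states in Sat with some successor in Z. Z1 = {1, 2, 5, 7}; Z2 = {1, 2, 5}; fixed.
Sat(EG A[(q ∧ b) U ¬b]) = {1, 2, 5}
A[b U EG A[(q ∧ b) U ¬b]]: least fixpoint, start Z0 = Sat(EG A[(q ∧ b) U ¬b]) = {1, 2, 5}, add states in Sat(b) with every successor in Z. Already a fixed point.
Sat(A[b U EG A[(q ∧ b) U ¬b]]) = {1, 2, 5}
|Sat(A[b U EG A[(q ∧ b) U ¬b]])| = |{1, 2, 5}| = 3.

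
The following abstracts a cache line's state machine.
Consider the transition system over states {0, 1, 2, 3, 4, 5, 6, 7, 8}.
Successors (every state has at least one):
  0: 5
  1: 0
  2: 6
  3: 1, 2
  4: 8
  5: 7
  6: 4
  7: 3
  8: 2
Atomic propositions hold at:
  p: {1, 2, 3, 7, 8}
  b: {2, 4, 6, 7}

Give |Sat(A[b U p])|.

7

A[b U p]: least fixpoint, start Z0 = Sat(p) = {1, 2, 3, 7, 8}, add states in Sat(b) with every successor in Z. Z1 = {1, 2, 3, 4, 7, 8}; Z2 = {1, 2, 3, 4, 6, 7, 8}; fixed.
Sat(A[b U p]) = {1, 2, 3, 4, 6, 7, 8}
|Sat(A[b U p])| = |{1, 2, 3, 4, 6, 7, 8}| = 7.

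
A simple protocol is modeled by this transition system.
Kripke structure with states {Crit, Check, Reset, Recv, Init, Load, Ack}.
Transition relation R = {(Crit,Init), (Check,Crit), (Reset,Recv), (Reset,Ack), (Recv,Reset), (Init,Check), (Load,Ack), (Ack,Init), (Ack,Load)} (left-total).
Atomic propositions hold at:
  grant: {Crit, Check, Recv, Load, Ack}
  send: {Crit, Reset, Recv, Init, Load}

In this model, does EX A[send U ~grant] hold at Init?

No

Sat(~grant) = {Reset, Init}
A[send U ~grant]: least fixpoint, start Z0 = Sat(~grant) = {Reset, Init}, add states in Sat(send) with every successor in Z. Z1 = {Crit, Reset, Recv, Init}; fixed.
Sat(A[send U ~grant]) = {Crit, Reset, Recv, Init}
Sat(EX A[send U ~grant]) = {s : some successor in {Crit, Reset, Recv, Init}} = {Crit, Check, Reset, Recv, Ack}
Init ∉ Sat(EX A[send U ~grant]) = {Crit, Check, Reset, Recv, Ack}, so the formula does not hold at Init.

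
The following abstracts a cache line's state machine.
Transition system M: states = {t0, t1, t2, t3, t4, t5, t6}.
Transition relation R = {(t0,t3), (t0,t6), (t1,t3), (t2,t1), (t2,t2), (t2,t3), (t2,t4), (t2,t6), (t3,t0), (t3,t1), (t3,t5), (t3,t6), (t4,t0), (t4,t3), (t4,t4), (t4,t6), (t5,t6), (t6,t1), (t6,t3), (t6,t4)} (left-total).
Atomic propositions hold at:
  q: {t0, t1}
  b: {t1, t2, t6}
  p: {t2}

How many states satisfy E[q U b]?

4

E[q U b]: least fixpoint, start Z0 = Sat(b) = {t1, t2, t6}, add states in Sat(q) with some successor in Z. Z1 = {t0, t1, t2, t6}; fixed.
Sat(E[q U b]) = {t0, t1, t2, t6}
|Sat(E[q U b])| = |{t0, t1, t2, t6}| = 4.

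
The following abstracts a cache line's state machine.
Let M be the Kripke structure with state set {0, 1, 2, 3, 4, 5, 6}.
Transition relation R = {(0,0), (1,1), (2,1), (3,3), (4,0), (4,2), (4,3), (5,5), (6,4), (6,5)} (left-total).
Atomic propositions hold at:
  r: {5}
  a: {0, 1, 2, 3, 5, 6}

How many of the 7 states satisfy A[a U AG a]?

AG a: greatest fixpoint, start Z0 = {0, 1, 2, 3, 5, 6}, keep only states in Sat with every successor in Z. Z1 = {0, 1, 2, 3, 5}; fixed.
Sat(AG a) = {0, 1, 2, 3, 5}
A[a U AG a]: least fixpoint, start Z0 = Sat(AG a) = {0, 1, 2, 3, 5}, add states in Sat(a) with every successor in Z. Already a fixed point.
Sat(A[a U AG a]) = {0, 1, 2, 3, 5}
|Sat(A[a U AG a])| = |{0, 1, 2, 3, 5}| = 5.

5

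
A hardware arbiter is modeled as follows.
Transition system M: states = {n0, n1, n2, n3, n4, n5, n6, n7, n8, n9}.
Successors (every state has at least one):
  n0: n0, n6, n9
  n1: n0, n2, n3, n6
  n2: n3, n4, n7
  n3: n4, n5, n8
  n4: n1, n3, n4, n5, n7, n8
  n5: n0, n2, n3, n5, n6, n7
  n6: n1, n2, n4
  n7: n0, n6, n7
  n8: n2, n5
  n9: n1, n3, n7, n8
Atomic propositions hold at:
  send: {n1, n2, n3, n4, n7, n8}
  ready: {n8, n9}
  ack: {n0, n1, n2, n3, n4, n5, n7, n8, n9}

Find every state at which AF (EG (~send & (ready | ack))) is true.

{n0, n5}

Sat(~send) = {n0, n5, n6, n9}
Sat(ready | ack) = {n0, n1, n2, n3, n4, n5, n7, n8, n9}
Sat(~send & (ready | ack)) = {n0, n5, n9}
EG (~send & (ready | ack)): greatest fixpoint, start Z0 = {n0, n5, n9}, keep only states in Sat with some successor in Z. Z1 = {n0, n5}; fixed.
Sat(EG (~send & (ready | ack))) = {n0, n5}
AF (EG (~send & (ready | ack))): least fixpoint, start Z0 = {n0, n5}, add states with every successor in Z. Already a fixed point.
Sat(AF (EG (~send & (ready | ack)))) = {n0, n5}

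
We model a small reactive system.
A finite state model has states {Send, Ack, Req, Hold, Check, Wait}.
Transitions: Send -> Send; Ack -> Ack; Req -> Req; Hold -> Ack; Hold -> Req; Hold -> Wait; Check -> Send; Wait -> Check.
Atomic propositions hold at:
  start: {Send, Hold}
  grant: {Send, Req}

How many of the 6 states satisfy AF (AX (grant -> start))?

Sat(grant -> start) = {Send, Ack, Hold, Check, Wait}
Sat(AX (grant -> start)) = {s : every successor in {Send, Ack, Hold, Check, Wait}} = {Send, Ack, Check, Wait}
AF (AX (grant -> start)): least fixpoint, start Z0 = {Send, Ack, Check, Wait}, add states with every successor in Z. Already a fixed point.
Sat(AF (AX (grant -> start))) = {Send, Ack, Check, Wait}
|Sat(AF (AX (grant -> start)))| = |{Send, Ack, Check, Wait}| = 4.

4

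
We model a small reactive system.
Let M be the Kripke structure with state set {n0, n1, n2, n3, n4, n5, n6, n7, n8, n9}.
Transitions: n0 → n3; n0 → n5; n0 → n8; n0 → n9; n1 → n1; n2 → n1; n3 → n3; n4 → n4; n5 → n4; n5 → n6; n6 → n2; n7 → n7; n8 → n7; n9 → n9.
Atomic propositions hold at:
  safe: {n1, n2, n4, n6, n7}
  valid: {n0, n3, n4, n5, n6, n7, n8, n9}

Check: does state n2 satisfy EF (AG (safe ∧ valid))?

No

Sat(safe ∧ valid) = {n4, n6, n7}
AG (safe ∧ valid): greatest fixpoint, start Z0 = {n4, n6, n7}, keep only states in Sat with every successor in Z. Z1 = {n4, n7}; fixed.
Sat(AG (safe ∧ valid)) = {n4, n7}
EF (AG (safe ∧ valid)): least fixpoint, start Z0 = {n4, n7}, add states with some successor in Z. Z1 = {n4, n5, n7, n8}; Z2 = {n0, n4, n5, n7, n8}; fixed.
Sat(EF (AG (safe ∧ valid))) = {n0, n4, n5, n7, n8}
n2 ∉ Sat(EF (AG (safe ∧ valid))) = {n0, n4, n5, n7, n8}, so the formula does not hold at n2.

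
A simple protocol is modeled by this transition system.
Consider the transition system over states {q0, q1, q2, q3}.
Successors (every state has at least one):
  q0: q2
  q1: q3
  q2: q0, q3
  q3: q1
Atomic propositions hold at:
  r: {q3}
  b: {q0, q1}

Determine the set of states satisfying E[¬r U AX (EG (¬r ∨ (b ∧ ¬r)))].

Sat(¬r) = {q0, q1, q2}
Sat(b ∧ ¬r) = {q0, q1}
Sat(¬r ∨ (b ∧ ¬r)) = {q0, q1, q2}
EG (¬r ∨ (b ∧ ¬r)): greatest fixpoint, start Z0 = {q0, q1, q2}, keep only states in Sat with some successor in Z. Z1 = {q0, q2}; fixed.
Sat(EG (¬r ∨ (b ∧ ¬r))) = {q0, q2}
Sat(AX (EG (¬r ∨ (b ∧ ¬r)))) = {s : every successor in {q0, q2}} = {q0}
E[¬r U AX (EG (¬r ∨ (b ∧ ¬r)))]: least fixpoint, start Z0 = Sat(AX (EG (¬r ∨ (b ∧ ¬r)))) = {q0}, add states in Sat(¬r) with some successor in Z. Z1 = {q0, q2}; fixed.
Sat(E[¬r U AX (EG (¬r ∨ (b ∧ ¬r)))]) = {q0, q2}

{q0, q2}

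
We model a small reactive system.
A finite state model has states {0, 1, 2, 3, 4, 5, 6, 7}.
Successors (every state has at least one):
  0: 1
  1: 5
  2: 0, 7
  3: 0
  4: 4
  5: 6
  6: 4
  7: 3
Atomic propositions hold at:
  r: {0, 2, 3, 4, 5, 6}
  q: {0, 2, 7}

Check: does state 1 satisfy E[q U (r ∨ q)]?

No

Sat(r ∨ q) = {0, 2, 3, 4, 5, 6, 7}
E[q U (r ∨ q)]: least fixpoint, start Z0 = Sat((r ∨ q)) = {0, 2, 3, 4, 5, 6, 7}, add states in Sat(q) with some successor in Z. Already a fixed point.
Sat(E[q U (r ∨ q)]) = {0, 2, 3, 4, 5, 6, 7}
1 ∉ Sat(E[q U (r ∨ q)]) = {0, 2, 3, 4, 5, 6, 7}, so the formula does not hold at 1.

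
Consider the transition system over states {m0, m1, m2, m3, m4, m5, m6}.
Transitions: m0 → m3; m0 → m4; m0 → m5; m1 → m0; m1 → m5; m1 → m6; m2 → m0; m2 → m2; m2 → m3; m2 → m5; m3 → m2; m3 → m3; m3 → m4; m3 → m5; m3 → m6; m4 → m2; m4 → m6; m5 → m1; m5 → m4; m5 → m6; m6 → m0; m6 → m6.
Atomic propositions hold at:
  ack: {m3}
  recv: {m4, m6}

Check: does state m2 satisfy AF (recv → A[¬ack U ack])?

Yes

Sat(¬ack) = {m0, m1, m2, m4, m5, m6}
A[¬ack U ack]: least fixpoint, start Z0 = Sat(ack) = {m3}, add states in Sat(¬ack) with every successor in Z. Already a fixed point.
Sat(A[¬ack U ack]) = {m3}
Sat(recv → A[¬ack U ack]) = {m0, m1, m2, m3, m5}
AF (recv → A[¬ack U ack]): least fixpoint, start Z0 = {m0, m1, m2, m3, m5}, add states with every successor in Z. Already a fixed point.
Sat(AF (recv → A[¬ack U ack])) = {m0, m1, m2, m3, m5}
m2 ∈ Sat(AF (recv → A[¬ack U ack])) = {m0, m1, m2, m3, m5}, so the formula holds at m2.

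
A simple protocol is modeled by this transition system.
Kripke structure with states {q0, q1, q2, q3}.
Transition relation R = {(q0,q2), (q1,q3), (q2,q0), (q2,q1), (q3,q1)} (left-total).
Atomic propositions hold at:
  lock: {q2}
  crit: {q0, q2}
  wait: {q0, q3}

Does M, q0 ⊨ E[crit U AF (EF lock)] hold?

EF lock: least fixpoint, start Z0 = {q2}, add states with some successor in Z. Z1 = {q0, q2}; fixed.
Sat(EF lock) = {q0, q2}
AF (EF lock): least fixpoint, start Z0 = {q0, q2}, add states with every successor in Z. Already a fixed point.
Sat(AF (EF lock)) = {q0, q2}
E[crit U AF (EF lock)]: least fixpoint, start Z0 = Sat(AF (EF lock)) = {q0, q2}, add states in Sat(crit) with some successor in Z. Already a fixed point.
Sat(E[crit U AF (EF lock)]) = {q0, q2}
q0 ∈ Sat(E[crit U AF (EF lock)]) = {q0, q2}, so the formula holds at q0.

Yes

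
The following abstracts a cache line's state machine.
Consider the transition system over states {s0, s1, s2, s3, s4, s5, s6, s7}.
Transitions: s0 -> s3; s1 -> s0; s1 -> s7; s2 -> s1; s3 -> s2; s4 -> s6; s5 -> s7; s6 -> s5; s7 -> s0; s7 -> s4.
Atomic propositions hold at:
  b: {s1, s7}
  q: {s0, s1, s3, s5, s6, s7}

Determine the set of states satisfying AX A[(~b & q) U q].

Sat(~b) = {s0, s2, s3, s4, s5, s6}
Sat(~b & q) = {s0, s3, s5, s6}
A[(~b & q) U q]: least fixpoint, start Z0 = Sat(q) = {s0, s1, s3, s5, s6, s7}, add states in Sat(~b & q) with every successor in Z. Already a fixed point.
Sat(A[(~b & q) U q]) = {s0, s1, s3, s5, s6, s7}
Sat(AX A[(~b & q) U q]) = {s : every successor in {s0, s1, s3, s5, s6, s7}} = {s0, s1, s2, s4, s5, s6}

{s0, s1, s2, s4, s5, s6}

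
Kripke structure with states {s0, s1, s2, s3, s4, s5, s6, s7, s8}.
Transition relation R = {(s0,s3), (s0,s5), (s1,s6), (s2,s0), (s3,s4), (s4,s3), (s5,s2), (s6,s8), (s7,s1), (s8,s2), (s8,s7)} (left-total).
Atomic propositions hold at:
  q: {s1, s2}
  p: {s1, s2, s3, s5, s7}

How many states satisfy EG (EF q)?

7

EF q: least fixpoint, start Z0 = {s1, s2}, add states with some successor in Z. Z1 = {s1, s2, s5, s7, s8}; Z2 = {s0, s1, s2, s5, s6, s7, s8}; fixed.
Sat(EF q) = {s0, s1, s2, s5, s6, s7, s8}
EG (EF q): greatest fixpoint, start Z0 = {s0, s1, s2, s5, s6, s7, s8}, keep only states in Sat with some successor in Z. Already a fixed point.
Sat(EG (EF q)) = {s0, s1, s2, s5, s6, s7, s8}
|Sat(EG (EF q))| = |{s0, s1, s2, s5, s6, s7, s8}| = 7.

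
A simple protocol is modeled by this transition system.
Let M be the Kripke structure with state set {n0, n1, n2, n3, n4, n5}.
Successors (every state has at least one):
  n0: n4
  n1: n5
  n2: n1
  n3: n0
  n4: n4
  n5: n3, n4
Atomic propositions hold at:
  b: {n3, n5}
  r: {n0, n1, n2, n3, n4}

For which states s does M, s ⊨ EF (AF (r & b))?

Sat(r & b) = {n3}
AF (r & b): least fixpoint, start Z0 = {n3}, add states with every successor in Z. Already a fixed point.
Sat(AF (r & b)) = {n3}
EF (AF (r & b)): least fixpoint, start Z0 = {n3}, add states with some successor in Z. Z1 = {n3, n5}; Z2 = {n1, n3, n5}; Z3 = {n1, n2, n3, n5}; fixed.
Sat(EF (AF (r & b))) = {n1, n2, n3, n5}

{n1, n2, n3, n5}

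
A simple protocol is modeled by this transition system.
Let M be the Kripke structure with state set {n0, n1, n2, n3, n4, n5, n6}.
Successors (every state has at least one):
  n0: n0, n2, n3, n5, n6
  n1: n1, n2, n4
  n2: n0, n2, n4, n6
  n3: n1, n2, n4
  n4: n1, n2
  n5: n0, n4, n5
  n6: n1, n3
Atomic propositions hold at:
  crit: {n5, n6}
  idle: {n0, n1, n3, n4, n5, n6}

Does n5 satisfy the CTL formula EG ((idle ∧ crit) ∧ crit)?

Sat(idle ∧ crit) = {n5, n6}
Sat((idle ∧ crit) ∧ crit) = {n5, n6}
EG ((idle ∧ crit) ∧ crit): greatest fixpoint, start Z0 = {n5, n6}, keep only states in Sat with some successor in Z. Z1 = {n5}; fixed.
Sat(EG ((idle ∧ crit) ∧ crit)) = {n5}
n5 ∈ Sat(EG ((idle ∧ crit) ∧ crit)) = {n5}, so the formula holds at n5.

Yes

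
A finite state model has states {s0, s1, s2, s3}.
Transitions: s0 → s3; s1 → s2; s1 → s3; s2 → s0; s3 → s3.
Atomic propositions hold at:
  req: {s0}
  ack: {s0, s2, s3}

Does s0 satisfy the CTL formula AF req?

Yes

AF req: least fixpoint, start Z0 = {s0}, add states with every successor in Z. Z1 = {s0, s2}; fixed.
Sat(AF req) = {s0, s2}
s0 ∈ Sat(AF req) = {s0, s2}, so the formula holds at s0.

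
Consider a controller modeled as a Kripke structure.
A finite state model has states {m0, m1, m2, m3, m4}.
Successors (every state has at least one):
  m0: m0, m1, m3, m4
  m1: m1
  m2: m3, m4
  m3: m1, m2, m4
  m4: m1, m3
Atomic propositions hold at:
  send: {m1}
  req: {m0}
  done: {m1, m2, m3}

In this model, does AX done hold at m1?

Yes

Sat(AX done) = {s : every successor in {m1, m2, m3}} = {m1, m4}
m1 ∈ Sat(AX done) = {m1, m4}, so the formula holds at m1.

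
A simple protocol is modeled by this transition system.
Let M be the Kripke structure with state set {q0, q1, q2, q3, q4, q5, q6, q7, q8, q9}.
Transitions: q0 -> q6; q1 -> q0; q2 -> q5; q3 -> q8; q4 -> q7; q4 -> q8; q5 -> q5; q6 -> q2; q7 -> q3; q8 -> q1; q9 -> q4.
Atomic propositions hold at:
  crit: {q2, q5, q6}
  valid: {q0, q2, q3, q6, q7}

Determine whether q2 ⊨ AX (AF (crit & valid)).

Sat(crit & valid) = {q2, q6}
AF (crit & valid): least fixpoint, start Z0 = {q2, q6}, add states with every successor in Z. Z1 = {q0, q2, q6}; Z2 = {q0, q1, q2, q6}; Z3 = {q0, q1, q2, q6, q8}; Z4 = {q0, q1, q2, q3, q6, q8}; Z5 = {q0, q1, q2, q3, q6, q7, q8}; Z6 = {q0, q1, q2, q3, q4, q6, q7, q8}; Z7 = {q0, q1, q2, q3, q4, q6, q7, q8, q9}; fixed.
Sat(AF (crit & valid)) = {q0, q1, q2, q3, q4, q6, q7, q8, q9}
Sat(AX (AF (crit & valid))) = {s : every successor in {q0, q1, q2, q3, q4, q6, q7, q8, q9}} = {q0, q1, q3, q4, q6, q7, q8, q9}
q2 ∉ Sat(AX (AF (crit & valid))) = {q0, q1, q3, q4, q6, q7, q8, q9}, so the formula does not hold at q2.

No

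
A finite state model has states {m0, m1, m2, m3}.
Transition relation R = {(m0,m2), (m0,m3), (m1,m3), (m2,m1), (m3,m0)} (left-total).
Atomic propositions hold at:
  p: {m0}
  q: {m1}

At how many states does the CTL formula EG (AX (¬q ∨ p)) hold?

3

Sat(¬q) = {m0, m2, m3}
Sat(¬q ∨ p) = {m0, m2, m3}
Sat(AX (¬q ∨ p)) = {s : every successor in {m0, m2, m3}} = {m0, m1, m3}
EG (AX (¬q ∨ p)): greatest fixpoint, start Z0 = {m0, m1, m3}, keep only states in Sat with some successor in Z. Already a fixed point.
Sat(EG (AX (¬q ∨ p))) = {m0, m1, m3}
|Sat(EG (AX (¬q ∨ p)))| = |{m0, m1, m3}| = 3.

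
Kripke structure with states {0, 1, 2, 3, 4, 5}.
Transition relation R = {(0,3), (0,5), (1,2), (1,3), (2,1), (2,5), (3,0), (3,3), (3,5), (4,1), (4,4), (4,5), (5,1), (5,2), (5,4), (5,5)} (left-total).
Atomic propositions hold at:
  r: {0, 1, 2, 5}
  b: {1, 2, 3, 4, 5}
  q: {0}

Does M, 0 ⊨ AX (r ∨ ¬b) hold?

Sat(¬b) = {0}
Sat(r ∨ ¬b) = {0, 1, 2, 5}
Sat(AX (r ∨ ¬b)) = {s : every successor in {0, 1, 2, 5}} = {2}
0 ∉ Sat(AX (r ∨ ¬b)) = {2}, so the formula does not hold at 0.

No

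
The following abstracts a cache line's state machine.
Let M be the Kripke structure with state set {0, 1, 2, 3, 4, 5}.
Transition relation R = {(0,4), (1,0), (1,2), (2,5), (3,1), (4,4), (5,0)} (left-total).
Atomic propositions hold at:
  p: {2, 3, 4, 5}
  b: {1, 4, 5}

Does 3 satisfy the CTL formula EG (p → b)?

Sat(p → b) = {0, 1, 4, 5}
EG (p → b): greatest fixpoint, start Z0 = {0, 1, 4, 5}, keep only states in Sat with some successor in Z. Already a fixed point.
Sat(EG (p → b)) = {0, 1, 4, 5}
3 ∉ Sat(EG (p → b)) = {0, 1, 4, 5}, so the formula does not hold at 3.

No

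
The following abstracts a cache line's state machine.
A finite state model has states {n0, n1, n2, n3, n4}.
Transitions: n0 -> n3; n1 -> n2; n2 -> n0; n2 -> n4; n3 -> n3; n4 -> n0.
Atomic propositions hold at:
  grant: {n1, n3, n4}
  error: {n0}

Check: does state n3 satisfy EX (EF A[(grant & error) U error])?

No

Sat(grant & error) = ∅
A[(grant & error) U error]: least fixpoint, start Z0 = Sat(error) = {n0}, add states in Sat(grant & error) with every successor in Z. Already a fixed point.
Sat(A[(grant & error) U error]) = {n0}
EF A[(grant & error) U error]: least fixpoint, start Z0 = {n0}, add states with some successor in Z. Z1 = {n0, n2, n4}; Z2 = {n0, n1, n2, n4}; fixed.
Sat(EF A[(grant & error) U error]) = {n0, n1, n2, n4}
Sat(EX (EF A[(grant & error) U error])) = {s : some successor in {n0, n1, n2, n4}} = {n1, n2, n4}
n3 ∉ Sat(EX (EF A[(grant & error) U error])) = {n1, n2, n4}, so the formula does not hold at n3.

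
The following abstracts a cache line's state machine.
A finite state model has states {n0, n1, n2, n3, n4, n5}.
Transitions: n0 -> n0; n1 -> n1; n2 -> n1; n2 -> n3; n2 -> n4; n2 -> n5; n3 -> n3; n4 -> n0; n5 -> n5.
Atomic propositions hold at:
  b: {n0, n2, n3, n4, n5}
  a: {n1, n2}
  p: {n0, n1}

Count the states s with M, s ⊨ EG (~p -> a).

Sat(~p) = {n2, n3, n4, n5}
Sat(~p -> a) = {n0, n1, n2}
EG (~p -> a): greatest fixpoint, start Z0 = {n0, n1, n2}, keep only states in Sat with some successor in Z. Already a fixed point.
Sat(EG (~p -> a)) = {n0, n1, n2}
|Sat(EG (~p -> a))| = |{n0, n1, n2}| = 3.

3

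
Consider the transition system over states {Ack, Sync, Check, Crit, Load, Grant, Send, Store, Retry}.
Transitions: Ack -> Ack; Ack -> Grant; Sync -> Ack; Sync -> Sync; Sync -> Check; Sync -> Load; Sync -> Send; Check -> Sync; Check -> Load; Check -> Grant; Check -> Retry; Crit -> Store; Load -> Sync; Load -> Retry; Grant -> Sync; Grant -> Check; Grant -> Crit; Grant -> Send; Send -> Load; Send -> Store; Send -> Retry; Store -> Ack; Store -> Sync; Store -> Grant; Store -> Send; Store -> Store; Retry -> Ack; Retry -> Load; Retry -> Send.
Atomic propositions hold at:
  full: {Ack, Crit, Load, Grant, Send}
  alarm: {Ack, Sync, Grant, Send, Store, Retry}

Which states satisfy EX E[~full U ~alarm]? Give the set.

Sat(~full) = {Sync, Check, Store, Retry}
Sat(~alarm) = {Check, Crit, Load}
E[~full U ~alarm]: least fixpoint, start Z0 = Sat(~alarm) = {Check, Crit, Load}, add states in Sat(~full) with some successor in Z. Z1 = {Sync, Check, Crit, Load, Retry}; Z2 = {Sync, Check, Crit, Load, Store, Retry}; fixed.
Sat(E[~full U ~alarm]) = {Sync, Check, Crit, Load, Store, Retry}
Sat(EX E[~full U ~alarm]) = {s : some successor in {Sync, Check, Crit, Load, Store, Retry}} = {Sync, Check, Crit, Load, Grant, Send, Store, Retry}

{Sync, Check, Crit, Load, Grant, Send, Store, Retry}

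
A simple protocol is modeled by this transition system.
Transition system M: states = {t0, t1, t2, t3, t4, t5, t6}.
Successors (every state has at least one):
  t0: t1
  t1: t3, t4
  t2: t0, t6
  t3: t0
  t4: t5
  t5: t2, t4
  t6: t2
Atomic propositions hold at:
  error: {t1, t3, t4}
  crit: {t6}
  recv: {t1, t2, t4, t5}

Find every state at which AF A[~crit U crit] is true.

Sat(~crit) = {t0, t1, t2, t3, t4, t5}
A[~crit U crit]: least fixpoint, start Z0 = Sat(crit) = {t6}, add states in Sat(~crit) with every successor in Z. Already a fixed point.
Sat(A[~crit U crit]) = {t6}
AF A[~crit U crit]: least fixpoint, start Z0 = {t6}, add states with every successor in Z. Already a fixed point.
Sat(AF A[~crit U crit]) = {t6}

{t6}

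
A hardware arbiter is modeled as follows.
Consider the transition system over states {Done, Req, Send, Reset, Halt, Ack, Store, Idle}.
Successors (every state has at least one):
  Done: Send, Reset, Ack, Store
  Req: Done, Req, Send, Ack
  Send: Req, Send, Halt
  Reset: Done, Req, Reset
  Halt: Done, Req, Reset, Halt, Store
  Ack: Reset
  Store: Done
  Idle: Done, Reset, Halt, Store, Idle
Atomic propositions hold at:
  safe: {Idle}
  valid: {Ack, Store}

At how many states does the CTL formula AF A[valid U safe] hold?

1

A[valid U safe]: least fixpoint, start Z0 = Sat(safe) = {Idle}, add states in Sat(valid) with every successor in Z. Already a fixed point.
Sat(A[valid U safe]) = {Idle}
AF A[valid U safe]: least fixpoint, start Z0 = {Idle}, add states with every successor in Z. Already a fixed point.
Sat(AF A[valid U safe]) = {Idle}
|Sat(AF A[valid U safe])| = |{Idle}| = 1.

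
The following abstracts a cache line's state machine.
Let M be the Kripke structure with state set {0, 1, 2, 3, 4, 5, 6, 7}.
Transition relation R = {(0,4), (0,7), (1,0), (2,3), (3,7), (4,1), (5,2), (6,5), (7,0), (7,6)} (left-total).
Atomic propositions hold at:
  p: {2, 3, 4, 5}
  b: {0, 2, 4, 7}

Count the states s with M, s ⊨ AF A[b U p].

5

A[b U p]: least fixpoint, start Z0 = Sat(p) = {2, 3, 4, 5}, add states in Sat(b) with every successor in Z. Already a fixed point.
Sat(A[b U p]) = {2, 3, 4, 5}
AF A[b U p]: least fixpoint, start Z0 = {2, 3, 4, 5}, add states with every successor in Z. Z1 = {2, 3, 4, 5, 6}; fixed.
Sat(AF A[b U p]) = {2, 3, 4, 5, 6}
|Sat(AF A[b U p])| = |{2, 3, 4, 5, 6}| = 5.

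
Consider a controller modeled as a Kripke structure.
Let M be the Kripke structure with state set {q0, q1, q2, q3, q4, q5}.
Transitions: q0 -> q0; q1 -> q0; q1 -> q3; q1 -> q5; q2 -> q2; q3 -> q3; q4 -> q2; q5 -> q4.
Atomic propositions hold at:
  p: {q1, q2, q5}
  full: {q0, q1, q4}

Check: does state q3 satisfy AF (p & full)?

No

Sat(p & full) = {q1}
AF (p & full): least fixpoint, start Z0 = {q1}, add states with every successor in Z. Already a fixed point.
Sat(AF (p & full)) = {q1}
q3 ∉ Sat(AF (p & full)) = {q1}, so the formula does not hold at q3.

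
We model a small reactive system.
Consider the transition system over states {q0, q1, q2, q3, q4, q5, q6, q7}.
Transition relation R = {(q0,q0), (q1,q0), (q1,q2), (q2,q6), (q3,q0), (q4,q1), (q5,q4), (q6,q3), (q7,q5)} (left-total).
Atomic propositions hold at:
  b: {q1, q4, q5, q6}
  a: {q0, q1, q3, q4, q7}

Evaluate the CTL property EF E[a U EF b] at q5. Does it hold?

Yes

EF b: least fixpoint, start Z0 = {q1, q4, q5, q6}, add states with some successor in Z. Z1 = {q1, q2, q4, q5, q6, q7}; fixed.
Sat(EF b) = {q1, q2, q4, q5, q6, q7}
E[a U EF b]: least fixpoint, start Z0 = Sat(EF b) = {q1, q2, q4, q5, q6, q7}, add states in Sat(a) with some successor in Z. Already a fixed point.
Sat(E[a U EF b]) = {q1, q2, q4, q5, q6, q7}
EF E[a U EF b]: least fixpoint, start Z0 = {q1, q2, q4, q5, q6, q7}, add states with some successor in Z. Already a fixed point.
Sat(EF E[a U EF b]) = {q1, q2, q4, q5, q6, q7}
q5 ∈ Sat(EF E[a U EF b]) = {q1, q2, q4, q5, q6, q7}, so the formula holds at q5.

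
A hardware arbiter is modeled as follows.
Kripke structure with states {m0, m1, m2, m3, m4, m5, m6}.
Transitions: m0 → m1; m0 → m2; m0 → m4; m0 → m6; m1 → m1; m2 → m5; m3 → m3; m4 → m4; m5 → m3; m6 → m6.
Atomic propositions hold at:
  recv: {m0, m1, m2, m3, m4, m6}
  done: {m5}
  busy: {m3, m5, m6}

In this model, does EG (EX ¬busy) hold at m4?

Yes

Sat(¬busy) = {m0, m1, m2, m4}
Sat(EX ¬busy) = {s : some successor in {m0, m1, m2, m4}} = {m0, m1, m4}
EG (EX ¬busy): greatest fixpoint, start Z0 = {m0, m1, m4}, keep only states in Sat with some successor in Z. Already a fixed point.
Sat(EG (EX ¬busy)) = {m0, m1, m4}
m4 ∈ Sat(EG (EX ¬busy)) = {m0, m1, m4}, so the formula holds at m4.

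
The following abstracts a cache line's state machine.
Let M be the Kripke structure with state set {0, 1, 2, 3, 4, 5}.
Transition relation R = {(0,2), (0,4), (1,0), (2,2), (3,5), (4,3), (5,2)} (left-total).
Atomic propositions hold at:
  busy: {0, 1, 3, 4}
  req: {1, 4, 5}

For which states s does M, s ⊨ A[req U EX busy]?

Sat(EX busy) = {s : some successor in {0, 1, 3, 4}} = {0, 1, 4}
A[req U EX busy]: least fixpoint, start Z0 = Sat(EX busy) = {0, 1, 4}, add states in Sat(req) with every successor in Z. Already a fixed point.
Sat(A[req U EX busy]) = {0, 1, 4}

{0, 1, 4}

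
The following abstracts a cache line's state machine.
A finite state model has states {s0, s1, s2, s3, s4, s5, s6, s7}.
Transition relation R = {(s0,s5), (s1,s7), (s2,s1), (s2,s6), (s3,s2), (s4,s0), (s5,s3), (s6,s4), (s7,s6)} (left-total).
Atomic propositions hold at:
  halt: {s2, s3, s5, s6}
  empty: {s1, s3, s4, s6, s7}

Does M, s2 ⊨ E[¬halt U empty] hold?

No

Sat(¬halt) = {s0, s1, s4, s7}
E[¬halt U empty]: least fixpoint, start Z0 = Sat(empty) = {s1, s3, s4, s6, s7}, add states in Sat(¬halt) with some successor in Z. Already a fixed point.
Sat(E[¬halt U empty]) = {s1, s3, s4, s6, s7}
s2 ∉ Sat(E[¬halt U empty]) = {s1, s3, s4, s6, s7}, so the formula does not hold at s2.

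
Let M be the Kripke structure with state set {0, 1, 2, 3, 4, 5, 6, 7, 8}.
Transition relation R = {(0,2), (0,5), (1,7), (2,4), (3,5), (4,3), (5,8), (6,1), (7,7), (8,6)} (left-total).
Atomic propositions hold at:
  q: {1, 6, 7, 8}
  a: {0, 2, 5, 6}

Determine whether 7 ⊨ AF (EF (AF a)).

No

AF a: least fixpoint, start Z0 = {0, 2, 5, 6}, add states with every successor in Z. Z1 = {0, 2, 3, 5, 6, 8}; Z2 = {0, 2, 3, 4, 5, 6, 8}; fixed.
Sat(AF a) = {0, 2, 3, 4, 5, 6, 8}
EF (AF a): least fixpoint, start Z0 = {0, 2, 3, 4, 5, 6, 8}, add states with some successor in Z. Already a fixed point.
Sat(EF (AF a)) = {0, 2, 3, 4, 5, 6, 8}
AF (EF (AF a)): least fixpoint, start Z0 = {0, 2, 3, 4, 5, 6, 8}, add states with every successor in Z. Already a fixed point.
Sat(AF (EF (AF a))) = {0, 2, 3, 4, 5, 6, 8}
7 ∉ Sat(AF (EF (AF a))) = {0, 2, 3, 4, 5, 6, 8}, so the formula does not hold at 7.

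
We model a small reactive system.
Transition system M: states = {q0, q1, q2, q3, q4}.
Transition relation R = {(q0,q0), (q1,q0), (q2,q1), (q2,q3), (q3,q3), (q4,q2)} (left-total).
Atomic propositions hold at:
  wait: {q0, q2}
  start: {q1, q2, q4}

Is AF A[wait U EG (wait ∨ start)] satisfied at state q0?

Yes

Sat(wait ∨ start) = {q0, q1, q2, q4}
EG (wait ∨ start): greatest fixpoint, start Z0 = {q0, q1, q2, q4}, keep only states in Sat with some successor in Z. Already a fixed point.
Sat(EG (wait ∨ start)) = {q0, q1, q2, q4}
A[wait U EG (wait ∨ start)]: least fixpoint, start Z0 = Sat(EG (wait ∨ start)) = {q0, q1, q2, q4}, add states in Sat(wait) with every successor in Z. Already a fixed point.
Sat(A[wait U EG (wait ∨ start)]) = {q0, q1, q2, q4}
AF A[wait U EG (wait ∨ start)]: least fixpoint, start Z0 = {q0, q1, q2, q4}, add states with every successor in Z. Already a fixed point.
Sat(AF A[wait U EG (wait ∨ start)]) = {q0, q1, q2, q4}
q0 ∈ Sat(AF A[wait U EG (wait ∨ start)]) = {q0, q1, q2, q4}, so the formula holds at q0.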